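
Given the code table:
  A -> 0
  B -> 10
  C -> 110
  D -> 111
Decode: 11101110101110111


Decoding:
111 -> D
0 -> A
111 -> D
0 -> A
10 -> B
111 -> D
0 -> A
111 -> D


Result: DADABDAD


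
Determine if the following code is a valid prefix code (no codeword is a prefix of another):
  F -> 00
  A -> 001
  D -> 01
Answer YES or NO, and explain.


Checking each pair (does one codeword prefix another?):
  F='00' vs A='001': prefix -- VIOLATION

NO -- this is NOT a valid prefix code. F (00) is a prefix of A (001).


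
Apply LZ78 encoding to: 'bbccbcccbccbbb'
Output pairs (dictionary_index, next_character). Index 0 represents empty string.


LZ78 encoding steps:
Dictionary: {0: ''}
Step 1: w='' (idx 0), next='b' -> output (0, 'b'), add 'b' as idx 1
Step 2: w='b' (idx 1), next='c' -> output (1, 'c'), add 'bc' as idx 2
Step 3: w='' (idx 0), next='c' -> output (0, 'c'), add 'c' as idx 3
Step 4: w='bc' (idx 2), next='c' -> output (2, 'c'), add 'bcc' as idx 4
Step 5: w='c' (idx 3), next='b' -> output (3, 'b'), add 'cb' as idx 5
Step 6: w='c' (idx 3), next='c' -> output (3, 'c'), add 'cc' as idx 6
Step 7: w='b' (idx 1), next='b' -> output (1, 'b'), add 'bb' as idx 7
Step 8: w='b' (idx 1), end of input -> output (1, '')


Encoded: [(0, 'b'), (1, 'c'), (0, 'c'), (2, 'c'), (3, 'b'), (3, 'c'), (1, 'b'), (1, '')]


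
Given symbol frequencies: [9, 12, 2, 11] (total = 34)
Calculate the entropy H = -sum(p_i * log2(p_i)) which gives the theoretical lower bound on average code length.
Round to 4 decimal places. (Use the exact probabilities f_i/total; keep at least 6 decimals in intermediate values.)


Per-symbol terms -p_i * log2(p_i) with p_i = f_i/34:
  p = 9/34 = 0.264706: log2(p) = -1.917538, -p*log2(p) = 0.507584
  p = 12/34 = 0.352941: log2(p) = -1.502500, -p*log2(p) = 0.530294
  p = 2/34 = 0.058824: log2(p) = -4.087463, -p*log2(p) = 0.240439
  p = 11/34 = 0.323529: log2(p) = -1.628031, -p*log2(p) = 0.526716
H = 0.507584 + 0.530294 + 0.240439 + 0.526716 = 1.805033

H = 1.805 bits/symbol


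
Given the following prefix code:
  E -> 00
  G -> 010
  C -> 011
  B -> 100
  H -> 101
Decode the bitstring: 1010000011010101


Decoding step by step:
Bits 101 -> H
Bits 00 -> E
Bits 00 -> E
Bits 011 -> C
Bits 010 -> G
Bits 101 -> H


Decoded message: HEECGH


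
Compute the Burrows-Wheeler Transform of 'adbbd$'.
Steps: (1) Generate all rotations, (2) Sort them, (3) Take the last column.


Rotations (sorted):
  0: $adbbd -> last char: d
  1: adbbd$ -> last char: $
  2: bbd$ad -> last char: d
  3: bd$adb -> last char: b
  4: d$adbb -> last char: b
  5: dbbd$a -> last char: a


BWT = d$dbba


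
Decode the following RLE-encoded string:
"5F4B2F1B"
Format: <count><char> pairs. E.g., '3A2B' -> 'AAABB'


Expanding each <count><char> pair:
  5F -> 'FFFFF'
  4B -> 'BBBB'
  2F -> 'FF'
  1B -> 'B'

Decoded = FFFFFBBBBFFB


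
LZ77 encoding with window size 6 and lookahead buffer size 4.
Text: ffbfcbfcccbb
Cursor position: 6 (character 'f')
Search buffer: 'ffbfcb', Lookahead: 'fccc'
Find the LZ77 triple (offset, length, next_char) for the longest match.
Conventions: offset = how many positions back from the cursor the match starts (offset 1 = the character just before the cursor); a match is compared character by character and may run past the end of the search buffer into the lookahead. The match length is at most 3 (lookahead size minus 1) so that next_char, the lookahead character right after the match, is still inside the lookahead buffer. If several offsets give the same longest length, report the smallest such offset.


Try each offset into the search buffer:
  offset=1 (pos 5, char 'b'): match length 0
  offset=2 (pos 4, char 'c'): match length 0
  offset=3 (pos 3, char 'f'): match length 2
  offset=4 (pos 2, char 'b'): match length 0
  offset=5 (pos 1, char 'f'): match length 1
  offset=6 (pos 0, char 'f'): match length 1
Longest match has length 2 at offset 3.
next_char = character at position 6 + 2 = 8 -> 'c'

Best match: offset=3, length=2 (matching 'fc' starting at position 3)
LZ77 triple: (3, 2, 'c')


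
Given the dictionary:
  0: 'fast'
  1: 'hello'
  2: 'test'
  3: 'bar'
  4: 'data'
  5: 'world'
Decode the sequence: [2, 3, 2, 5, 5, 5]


Look up each index in the dictionary:
  2 -> 'test'
  3 -> 'bar'
  2 -> 'test'
  5 -> 'world'
  5 -> 'world'
  5 -> 'world'

Decoded: "test bar test world world world"


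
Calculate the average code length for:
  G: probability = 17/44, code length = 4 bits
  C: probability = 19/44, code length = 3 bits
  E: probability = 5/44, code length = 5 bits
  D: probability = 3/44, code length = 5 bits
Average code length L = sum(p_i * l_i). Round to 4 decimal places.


Weighted contributions p_i * l_i:
  G: (17/44) * 4 = 68/44
  C: (19/44) * 3 = 57/44
  E: (5/44) * 5 = 25/44
  D: (3/44) * 5 = 15/44
Sum = (68 + 57 + 25 + 15)/44 = 165/44

L = 165/44 = 3.7500 bits/symbol


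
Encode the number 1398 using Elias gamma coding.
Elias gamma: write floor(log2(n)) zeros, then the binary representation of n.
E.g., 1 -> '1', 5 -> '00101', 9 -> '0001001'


num_bits = floor(log2(1398)) + 1 = 11
leading_zeros = num_bits - 1 = 10
binary(1398) = 10101110110

Elias gamma(1398) = '0000000000' + '10101110110' = 000000000010101110110 (21 bits)


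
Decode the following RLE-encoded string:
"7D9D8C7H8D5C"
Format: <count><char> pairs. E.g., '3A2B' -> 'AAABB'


Expanding each <count><char> pair:
  7D -> 'DDDDDDD'
  9D -> 'DDDDDDDDD'
  8C -> 'CCCCCCCC'
  7H -> 'HHHHHHH'
  8D -> 'DDDDDDDD'
  5C -> 'CCCCC'

Decoded = DDDDDDDDDDDDDDDDCCCCCCCCHHHHHHHDDDDDDDDCCCCC


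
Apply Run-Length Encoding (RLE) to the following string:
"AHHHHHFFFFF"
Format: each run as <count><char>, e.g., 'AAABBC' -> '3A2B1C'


Scanning runs left to right:
  i=0: run of 'A' x 1 -> '1A'
  i=1: run of 'H' x 5 -> '5H'
  i=6: run of 'F' x 5 -> '5F'

RLE = 1A5H5F


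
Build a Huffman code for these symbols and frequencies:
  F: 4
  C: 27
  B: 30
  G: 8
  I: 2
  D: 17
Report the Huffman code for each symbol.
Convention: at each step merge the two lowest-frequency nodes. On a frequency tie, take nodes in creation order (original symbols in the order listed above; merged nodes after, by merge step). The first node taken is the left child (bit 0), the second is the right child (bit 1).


Huffman tree construction:
Step 1: Merge I(2) + F(4) = 6
Step 2: Merge (I+F)(6) + G(8) = 14
Step 3: Merge ((I+F)+G)(14) + D(17) = 31
Step 4: Merge C(27) + B(30) = 57
Step 5: Merge (((I+F)+G)+D)(31) + (C+B)(57) = 88
Read each symbol's code off the tree from the root (left child = 0, right child = 1).

Codes:
  F: 0001 (length 4)
  C: 10 (length 2)
  B: 11 (length 2)
  G: 001 (length 3)
  I: 0000 (length 4)
  D: 01 (length 2)
Average code length: 196/88 = 2.2273 bits/symbol


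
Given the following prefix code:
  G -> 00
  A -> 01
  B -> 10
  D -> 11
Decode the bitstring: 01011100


Decoding step by step:
Bits 01 -> A
Bits 01 -> A
Bits 11 -> D
Bits 00 -> G


Decoded message: AADG


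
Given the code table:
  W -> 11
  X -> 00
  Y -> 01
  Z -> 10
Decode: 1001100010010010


Decoding:
10 -> Z
01 -> Y
10 -> Z
00 -> X
10 -> Z
01 -> Y
00 -> X
10 -> Z


Result: ZYZXZYXZ


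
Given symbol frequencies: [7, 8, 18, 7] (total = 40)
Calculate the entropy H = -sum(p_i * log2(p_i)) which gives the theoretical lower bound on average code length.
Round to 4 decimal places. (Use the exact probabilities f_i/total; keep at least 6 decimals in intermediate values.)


Per-symbol terms -p_i * log2(p_i) with p_i = f_i/40:
  p = 7/40 = 0.175000: log2(p) = -2.514573, -p*log2(p) = 0.440050
  p = 8/40 = 0.200000: log2(p) = -2.321928, -p*log2(p) = 0.464386
  p = 18/40 = 0.450000: log2(p) = -1.152003, -p*log2(p) = 0.518401
  p = 7/40 = 0.175000: log2(p) = -2.514573, -p*log2(p) = 0.440050
H = 0.440050 + 0.464386 + 0.518401 + 0.440050 = 1.862887

H = 1.8629 bits/symbol


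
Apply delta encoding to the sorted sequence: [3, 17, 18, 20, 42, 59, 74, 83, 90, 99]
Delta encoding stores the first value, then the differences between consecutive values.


First value: 3
Deltas:
  17 - 3 = 14
  18 - 17 = 1
  20 - 18 = 2
  42 - 20 = 22
  59 - 42 = 17
  74 - 59 = 15
  83 - 74 = 9
  90 - 83 = 7
  99 - 90 = 9


Delta encoded: [3, 14, 1, 2, 22, 17, 15, 9, 7, 9]


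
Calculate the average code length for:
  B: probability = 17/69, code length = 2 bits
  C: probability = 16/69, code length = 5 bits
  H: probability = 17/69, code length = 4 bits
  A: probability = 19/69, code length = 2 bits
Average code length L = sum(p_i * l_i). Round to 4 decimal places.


Weighted contributions p_i * l_i:
  B: (17/69) * 2 = 34/69
  C: (16/69) * 5 = 80/69
  H: (17/69) * 4 = 68/69
  A: (19/69) * 2 = 38/69
Sum = (34 + 80 + 68 + 38)/69 = 220/69

L = 220/69 = 3.1884 bits/symbol


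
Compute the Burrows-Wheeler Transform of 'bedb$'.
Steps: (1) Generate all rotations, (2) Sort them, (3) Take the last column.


Rotations (sorted):
  0: $bedb -> last char: b
  1: b$bed -> last char: d
  2: bedb$ -> last char: $
  3: db$be -> last char: e
  4: edb$b -> last char: b


BWT = bd$eb


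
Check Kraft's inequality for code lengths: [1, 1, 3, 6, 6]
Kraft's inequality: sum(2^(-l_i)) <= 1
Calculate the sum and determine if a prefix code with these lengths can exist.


Sum = 2^(-1) + 2^(-1) + 2^(-3) + 2^(-6) + 2^(-6)
    = 0.5 + 0.5 + 0.125 + 0.015625 + 0.015625
    = 74/64 = 1.15625
Since 1.15625 > 1, Kraft's inequality is NOT satisfied.
A prefix code with these lengths CANNOT exist.

Kraft sum = 1.15625. Not satisfied.


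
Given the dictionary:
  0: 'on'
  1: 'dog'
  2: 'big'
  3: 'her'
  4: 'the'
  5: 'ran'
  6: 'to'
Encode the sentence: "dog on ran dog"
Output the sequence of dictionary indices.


Look up each word in the dictionary:
  'dog' -> 1
  'on' -> 0
  'ran' -> 5
  'dog' -> 1

Encoded: [1, 0, 5, 1]


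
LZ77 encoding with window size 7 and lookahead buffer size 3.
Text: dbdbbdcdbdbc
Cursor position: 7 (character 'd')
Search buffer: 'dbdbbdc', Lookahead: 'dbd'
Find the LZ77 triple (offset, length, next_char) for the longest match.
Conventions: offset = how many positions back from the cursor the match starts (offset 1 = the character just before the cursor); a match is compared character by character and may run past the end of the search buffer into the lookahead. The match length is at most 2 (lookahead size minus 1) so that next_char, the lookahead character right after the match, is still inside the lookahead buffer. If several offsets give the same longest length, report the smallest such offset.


Try each offset into the search buffer:
  offset=1 (pos 6, char 'c'): match length 0
  offset=2 (pos 5, char 'd'): match length 1
  offset=3 (pos 4, char 'b'): match length 0
  offset=4 (pos 3, char 'b'): match length 0
  offset=5 (pos 2, char 'd'): match length 2
  offset=6 (pos 1, char 'b'): match length 0
  offset=7 (pos 0, char 'd'): match length 2
Longest match has length 2, found at offsets 5, 7; take the smallest, offset 5.
next_char = character at position 7 + 2 = 9 -> 'd'

Best match: offset=5, length=2 (matching 'db' starting at position 2)
LZ77 triple: (5, 2, 'd')


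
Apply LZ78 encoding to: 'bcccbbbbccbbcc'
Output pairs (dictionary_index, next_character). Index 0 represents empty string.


LZ78 encoding steps:
Dictionary: {0: ''}
Step 1: w='' (idx 0), next='b' -> output (0, 'b'), add 'b' as idx 1
Step 2: w='' (idx 0), next='c' -> output (0, 'c'), add 'c' as idx 2
Step 3: w='c' (idx 2), next='c' -> output (2, 'c'), add 'cc' as idx 3
Step 4: w='b' (idx 1), next='b' -> output (1, 'b'), add 'bb' as idx 4
Step 5: w='bb' (idx 4), next='c' -> output (4, 'c'), add 'bbc' as idx 5
Step 6: w='c' (idx 2), next='b' -> output (2, 'b'), add 'cb' as idx 6
Step 7: w='b' (idx 1), next='c' -> output (1, 'c'), add 'bc' as idx 7
Step 8: w='c' (idx 2), end of input -> output (2, '')


Encoded: [(0, 'b'), (0, 'c'), (2, 'c'), (1, 'b'), (4, 'c'), (2, 'b'), (1, 'c'), (2, '')]


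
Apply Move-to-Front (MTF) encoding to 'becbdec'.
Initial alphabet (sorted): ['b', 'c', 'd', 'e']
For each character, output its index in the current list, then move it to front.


MTF encoding:
'b': index 0 in ['b', 'c', 'd', 'e'] -> ['b', 'c', 'd', 'e']
'e': index 3 in ['b', 'c', 'd', 'e'] -> ['e', 'b', 'c', 'd']
'c': index 2 in ['e', 'b', 'c', 'd'] -> ['c', 'e', 'b', 'd']
'b': index 2 in ['c', 'e', 'b', 'd'] -> ['b', 'c', 'e', 'd']
'd': index 3 in ['b', 'c', 'e', 'd'] -> ['d', 'b', 'c', 'e']
'e': index 3 in ['d', 'b', 'c', 'e'] -> ['e', 'd', 'b', 'c']
'c': index 3 in ['e', 'd', 'b', 'c'] -> ['c', 'e', 'd', 'b']


Output: [0, 3, 2, 2, 3, 3, 3]


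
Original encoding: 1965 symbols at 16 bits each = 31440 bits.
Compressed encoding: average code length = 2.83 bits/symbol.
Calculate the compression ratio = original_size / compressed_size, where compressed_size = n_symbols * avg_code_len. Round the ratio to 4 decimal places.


original_size = n_symbols * orig_bits = 1965 * 16 = 31440 bits
compressed_size = n_symbols * avg_code_len = 1965 * 2.83 = 5560.95 bits
ratio = original_size / compressed_size = 31440 / 5560.95 = 5.6537

Compression ratio = 5.6537


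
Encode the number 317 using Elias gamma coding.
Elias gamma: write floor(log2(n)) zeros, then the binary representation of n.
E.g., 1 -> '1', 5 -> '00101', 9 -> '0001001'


num_bits = floor(log2(317)) + 1 = 9
leading_zeros = num_bits - 1 = 8
binary(317) = 100111101

Elias gamma(317) = '00000000' + '100111101' = 00000000100111101 (17 bits)


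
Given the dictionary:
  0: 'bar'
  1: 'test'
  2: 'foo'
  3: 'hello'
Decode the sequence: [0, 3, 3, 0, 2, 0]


Look up each index in the dictionary:
  0 -> 'bar'
  3 -> 'hello'
  3 -> 'hello'
  0 -> 'bar'
  2 -> 'foo'
  0 -> 'bar'

Decoded: "bar hello hello bar foo bar"


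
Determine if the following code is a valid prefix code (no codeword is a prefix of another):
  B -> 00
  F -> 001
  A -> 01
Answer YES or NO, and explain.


Checking each pair (does one codeword prefix another?):
  B='00' vs F='001': prefix -- VIOLATION

NO -- this is NOT a valid prefix code. B (00) is a prefix of F (001).


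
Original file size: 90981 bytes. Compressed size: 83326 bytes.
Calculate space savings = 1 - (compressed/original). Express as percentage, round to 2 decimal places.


ratio = compressed/original = 83326/90981 = 0.915862
savings = 1 - ratio = 1 - 0.915862 = 0.084138
as a percentage: 0.084138 * 100 = 8.41%

Space savings = 1 - 83326/90981 = 8.41%


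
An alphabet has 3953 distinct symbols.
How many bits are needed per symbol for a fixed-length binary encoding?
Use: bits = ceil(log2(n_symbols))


log2(3953) = 11.9487
Bracket: 2^11 = 2048 < 3953 <= 2^12 = 4096
So ceil(log2(3953)) = 12

bits = ceil(log2(3953)) = ceil(11.9487) = 12 bits


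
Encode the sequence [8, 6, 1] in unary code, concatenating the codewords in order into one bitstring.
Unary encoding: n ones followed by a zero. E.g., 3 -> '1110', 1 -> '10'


Encode each number as n ones followed by a terminating 0:
  8 -> 111111110 (9 bits)
  6 -> 1111110 (7 bits)
  1 -> 10 (2 bits)
Total length = 9 + 7 + 2 = 18 bits.

Unary([8, 6, 1]) = 111111110111111010 (18 bits)


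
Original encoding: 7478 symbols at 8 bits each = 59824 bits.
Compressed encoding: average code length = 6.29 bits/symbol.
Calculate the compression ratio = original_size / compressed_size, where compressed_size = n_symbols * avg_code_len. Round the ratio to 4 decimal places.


original_size = n_symbols * orig_bits = 7478 * 8 = 59824 bits
compressed_size = n_symbols * avg_code_len = 7478 * 6.29 = 47036.62 bits
ratio = original_size / compressed_size = 59824 / 47036.62 = 1.2719

Compression ratio = 1.2719


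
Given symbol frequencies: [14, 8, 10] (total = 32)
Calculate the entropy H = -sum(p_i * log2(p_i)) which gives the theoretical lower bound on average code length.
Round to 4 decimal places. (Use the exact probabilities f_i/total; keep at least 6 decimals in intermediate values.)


Per-symbol terms -p_i * log2(p_i) with p_i = f_i/32:
  p = 14/32 = 0.437500: log2(p) = -1.192645, -p*log2(p) = 0.521782
  p = 8/32 = 0.250000: log2(p) = -2.000000, -p*log2(p) = 0.500000
  p = 10/32 = 0.312500: log2(p) = -1.678072, -p*log2(p) = 0.524397
H = 0.521782 + 0.500000 + 0.524397 = 1.546179

H = 1.5462 bits/symbol


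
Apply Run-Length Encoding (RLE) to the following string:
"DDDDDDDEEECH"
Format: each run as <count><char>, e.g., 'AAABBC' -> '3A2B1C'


Scanning runs left to right:
  i=0: run of 'D' x 7 -> '7D'
  i=7: run of 'E' x 3 -> '3E'
  i=10: run of 'C' x 1 -> '1C'
  i=11: run of 'H' x 1 -> '1H'

RLE = 7D3E1C1H


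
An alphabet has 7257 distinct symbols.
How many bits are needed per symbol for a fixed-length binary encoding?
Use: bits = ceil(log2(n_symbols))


log2(7257) = 12.8252
Bracket: 2^12 = 4096 < 7257 <= 2^13 = 8192
So ceil(log2(7257)) = 13

bits = ceil(log2(7257)) = ceil(12.8252) = 13 bits


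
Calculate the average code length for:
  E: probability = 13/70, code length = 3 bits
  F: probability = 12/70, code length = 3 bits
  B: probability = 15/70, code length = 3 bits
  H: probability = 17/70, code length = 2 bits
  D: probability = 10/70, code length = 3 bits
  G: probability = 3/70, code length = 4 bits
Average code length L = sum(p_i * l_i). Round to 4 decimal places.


Weighted contributions p_i * l_i:
  E: (13/70) * 3 = 39/70
  F: (12/70) * 3 = 36/70
  B: (15/70) * 3 = 45/70
  H: (17/70) * 2 = 34/70
  D: (10/70) * 3 = 30/70
  G: (3/70) * 4 = 12/70
Sum = (39 + 36 + 45 + 34 + 30 + 12)/70 = 196/70

L = 196/70 = 2.8000 bits/symbol


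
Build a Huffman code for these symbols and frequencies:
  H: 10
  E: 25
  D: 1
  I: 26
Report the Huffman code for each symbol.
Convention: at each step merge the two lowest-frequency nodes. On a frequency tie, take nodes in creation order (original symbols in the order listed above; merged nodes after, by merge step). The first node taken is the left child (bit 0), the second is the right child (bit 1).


Huffman tree construction:
Step 1: Merge D(1) + H(10) = 11
Step 2: Merge (D+H)(11) + E(25) = 36
Step 3: Merge I(26) + ((D+H)+E)(36) = 62
Read each symbol's code off the tree from the root (left child = 0, right child = 1).

Codes:
  H: 101 (length 3)
  E: 11 (length 2)
  D: 100 (length 3)
  I: 0 (length 1)
Average code length: 109/62 = 1.7581 bits/symbol


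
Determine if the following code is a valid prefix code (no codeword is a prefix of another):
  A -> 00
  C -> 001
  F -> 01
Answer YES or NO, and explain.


Checking each pair (does one codeword prefix another?):
  A='00' vs C='001': prefix -- VIOLATION

NO -- this is NOT a valid prefix code. A (00) is a prefix of C (001).


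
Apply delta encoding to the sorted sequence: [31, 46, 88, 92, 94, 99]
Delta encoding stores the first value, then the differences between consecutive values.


First value: 31
Deltas:
  46 - 31 = 15
  88 - 46 = 42
  92 - 88 = 4
  94 - 92 = 2
  99 - 94 = 5


Delta encoded: [31, 15, 42, 4, 2, 5]


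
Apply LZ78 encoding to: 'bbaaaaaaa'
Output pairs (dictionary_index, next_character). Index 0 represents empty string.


LZ78 encoding steps:
Dictionary: {0: ''}
Step 1: w='' (idx 0), next='b' -> output (0, 'b'), add 'b' as idx 1
Step 2: w='b' (idx 1), next='a' -> output (1, 'a'), add 'ba' as idx 2
Step 3: w='' (idx 0), next='a' -> output (0, 'a'), add 'a' as idx 3
Step 4: w='a' (idx 3), next='a' -> output (3, 'a'), add 'aa' as idx 4
Step 5: w='aa' (idx 4), next='a' -> output (4, 'a'), add 'aaa' as idx 5


Encoded: [(0, 'b'), (1, 'a'), (0, 'a'), (3, 'a'), (4, 'a')]


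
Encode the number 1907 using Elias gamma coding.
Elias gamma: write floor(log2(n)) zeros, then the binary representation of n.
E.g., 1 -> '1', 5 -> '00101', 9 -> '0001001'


num_bits = floor(log2(1907)) + 1 = 11
leading_zeros = num_bits - 1 = 10
binary(1907) = 11101110011

Elias gamma(1907) = '0000000000' + '11101110011' = 000000000011101110011 (21 bits)


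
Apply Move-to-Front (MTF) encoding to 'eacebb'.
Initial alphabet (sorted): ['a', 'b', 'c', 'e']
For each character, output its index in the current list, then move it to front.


MTF encoding:
'e': index 3 in ['a', 'b', 'c', 'e'] -> ['e', 'a', 'b', 'c']
'a': index 1 in ['e', 'a', 'b', 'c'] -> ['a', 'e', 'b', 'c']
'c': index 3 in ['a', 'e', 'b', 'c'] -> ['c', 'a', 'e', 'b']
'e': index 2 in ['c', 'a', 'e', 'b'] -> ['e', 'c', 'a', 'b']
'b': index 3 in ['e', 'c', 'a', 'b'] -> ['b', 'e', 'c', 'a']
'b': index 0 in ['b', 'e', 'c', 'a'] -> ['b', 'e', 'c', 'a']


Output: [3, 1, 3, 2, 3, 0]


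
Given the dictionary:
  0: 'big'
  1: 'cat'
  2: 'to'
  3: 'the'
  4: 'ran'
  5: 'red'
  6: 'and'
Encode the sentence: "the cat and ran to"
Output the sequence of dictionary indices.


Look up each word in the dictionary:
  'the' -> 3
  'cat' -> 1
  'and' -> 6
  'ran' -> 4
  'to' -> 2

Encoded: [3, 1, 6, 4, 2]


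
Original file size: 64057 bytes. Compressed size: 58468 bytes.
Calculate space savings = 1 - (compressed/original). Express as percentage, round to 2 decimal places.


ratio = compressed/original = 58468/64057 = 0.91275
savings = 1 - ratio = 1 - 0.91275 = 0.08725
as a percentage: 0.08725 * 100 = 8.73%

Space savings = 1 - 58468/64057 = 8.73%


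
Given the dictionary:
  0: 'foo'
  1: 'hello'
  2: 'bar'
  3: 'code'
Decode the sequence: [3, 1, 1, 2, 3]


Look up each index in the dictionary:
  3 -> 'code'
  1 -> 'hello'
  1 -> 'hello'
  2 -> 'bar'
  3 -> 'code'

Decoded: "code hello hello bar code"


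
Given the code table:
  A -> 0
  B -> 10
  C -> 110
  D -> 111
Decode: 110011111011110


Decoding:
110 -> C
0 -> A
111 -> D
110 -> C
111 -> D
10 -> B


Result: CADCDB


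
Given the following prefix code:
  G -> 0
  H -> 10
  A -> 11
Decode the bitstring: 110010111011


Decoding step by step:
Bits 11 -> A
Bits 0 -> G
Bits 0 -> G
Bits 10 -> H
Bits 11 -> A
Bits 10 -> H
Bits 11 -> A


Decoded message: AGGHAHA


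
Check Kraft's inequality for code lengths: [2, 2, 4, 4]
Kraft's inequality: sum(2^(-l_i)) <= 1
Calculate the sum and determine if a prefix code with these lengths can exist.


Sum = 2^(-2) + 2^(-2) + 2^(-4) + 2^(-4)
    = 0.25 + 0.25 + 0.0625 + 0.0625
    = 10/16 = 0.625
Since 0.625 <= 1, Kraft's inequality IS satisfied.
A prefix code with these lengths CAN exist.

Kraft sum = 0.625. Satisfied.


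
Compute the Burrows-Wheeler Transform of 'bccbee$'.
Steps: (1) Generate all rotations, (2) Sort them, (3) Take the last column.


Rotations (sorted):
  0: $bccbee -> last char: e
  1: bccbee$ -> last char: $
  2: bee$bcc -> last char: c
  3: cbee$bc -> last char: c
  4: ccbee$b -> last char: b
  5: e$bccbe -> last char: e
  6: ee$bccb -> last char: b


BWT = e$ccbeb


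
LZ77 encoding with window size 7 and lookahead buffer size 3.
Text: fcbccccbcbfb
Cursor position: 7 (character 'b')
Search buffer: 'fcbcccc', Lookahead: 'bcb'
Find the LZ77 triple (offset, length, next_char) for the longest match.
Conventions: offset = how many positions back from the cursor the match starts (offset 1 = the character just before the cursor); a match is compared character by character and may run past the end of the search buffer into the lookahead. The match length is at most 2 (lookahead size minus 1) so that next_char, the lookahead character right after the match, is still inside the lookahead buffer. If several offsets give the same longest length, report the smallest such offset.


Try each offset into the search buffer:
  offset=1 (pos 6, char 'c'): match length 0
  offset=2 (pos 5, char 'c'): match length 0
  offset=3 (pos 4, char 'c'): match length 0
  offset=4 (pos 3, char 'c'): match length 0
  offset=5 (pos 2, char 'b'): match length 2
  offset=6 (pos 1, char 'c'): match length 0
  offset=7 (pos 0, char 'f'): match length 0
Longest match has length 2 at offset 5.
next_char = character at position 7 + 2 = 9 -> 'b'

Best match: offset=5, length=2 (matching 'bc' starting at position 2)
LZ77 triple: (5, 2, 'b')


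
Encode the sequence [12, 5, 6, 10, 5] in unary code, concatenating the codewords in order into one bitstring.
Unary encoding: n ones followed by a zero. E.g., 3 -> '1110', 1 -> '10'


Encode each number as n ones followed by a terminating 0:
  12 -> 1111111111110 (13 bits)
  5 -> 111110 (6 bits)
  6 -> 1111110 (7 bits)
  10 -> 11111111110 (11 bits)
  5 -> 111110 (6 bits)
Total length = 13 + 6 + 7 + 11 + 6 = 43 bits.

Unary([12, 5, 6, 10, 5]) = 1111111111110111110111111011111111110111110 (43 bits)


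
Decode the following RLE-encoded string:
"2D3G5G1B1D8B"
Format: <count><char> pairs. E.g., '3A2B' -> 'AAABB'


Expanding each <count><char> pair:
  2D -> 'DD'
  3G -> 'GGG'
  5G -> 'GGGGG'
  1B -> 'B'
  1D -> 'D'
  8B -> 'BBBBBBBB'

Decoded = DDGGGGGGGGBDBBBBBBBB


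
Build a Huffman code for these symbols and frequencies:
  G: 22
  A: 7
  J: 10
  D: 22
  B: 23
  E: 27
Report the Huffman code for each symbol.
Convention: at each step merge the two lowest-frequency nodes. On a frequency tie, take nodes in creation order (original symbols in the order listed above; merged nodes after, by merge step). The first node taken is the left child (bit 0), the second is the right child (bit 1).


Huffman tree construction:
Step 1: Merge A(7) + J(10) = 17
Step 2: Merge (A+J)(17) + G(22) = 39
Step 3: Merge D(22) + B(23) = 45
Step 4: Merge E(27) + ((A+J)+G)(39) = 66
Step 5: Merge (D+B)(45) + (E+((A+J)+G))(66) = 111
Read each symbol's code off the tree from the root (left child = 0, right child = 1).

Codes:
  G: 111 (length 3)
  A: 1100 (length 4)
  J: 1101 (length 4)
  D: 00 (length 2)
  B: 01 (length 2)
  E: 10 (length 2)
Average code length: 278/111 = 2.5045 bits/symbol


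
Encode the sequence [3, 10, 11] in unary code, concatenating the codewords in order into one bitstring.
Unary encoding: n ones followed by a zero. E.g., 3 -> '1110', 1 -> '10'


Encode each number as n ones followed by a terminating 0:
  3 -> 1110 (4 bits)
  10 -> 11111111110 (11 bits)
  11 -> 111111111110 (12 bits)
Total length = 4 + 11 + 12 = 27 bits.

Unary([3, 10, 11]) = 111011111111110111111111110 (27 bits)


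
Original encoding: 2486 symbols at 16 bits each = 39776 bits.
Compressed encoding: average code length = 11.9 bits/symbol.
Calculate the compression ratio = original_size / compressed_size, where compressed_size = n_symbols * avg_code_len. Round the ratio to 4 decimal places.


original_size = n_symbols * orig_bits = 2486 * 16 = 39776 bits
compressed_size = n_symbols * avg_code_len = 2486 * 11.9 = 29583.4 bits
ratio = original_size / compressed_size = 39776 / 29583.4 = 1.3445

Compression ratio = 1.3445


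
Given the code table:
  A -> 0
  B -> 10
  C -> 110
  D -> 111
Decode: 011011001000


Decoding:
0 -> A
110 -> C
110 -> C
0 -> A
10 -> B
0 -> A
0 -> A


Result: ACCABAA


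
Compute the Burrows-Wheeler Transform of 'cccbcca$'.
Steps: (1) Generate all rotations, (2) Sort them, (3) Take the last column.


Rotations (sorted):
  0: $cccbcca -> last char: a
  1: a$cccbcc -> last char: c
  2: bcca$ccc -> last char: c
  3: ca$cccbc -> last char: c
  4: cbcca$cc -> last char: c
  5: cca$cccb -> last char: b
  6: ccbcca$c -> last char: c
  7: cccbcca$ -> last char: $


BWT = accccbc$


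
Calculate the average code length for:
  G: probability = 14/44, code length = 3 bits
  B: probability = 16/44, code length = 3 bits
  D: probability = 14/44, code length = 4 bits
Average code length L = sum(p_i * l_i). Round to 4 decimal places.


Weighted contributions p_i * l_i:
  G: (14/44) * 3 = 42/44
  B: (16/44) * 3 = 48/44
  D: (14/44) * 4 = 56/44
Sum = (42 + 48 + 56)/44 = 146/44

L = 146/44 = 3.3182 bits/symbol


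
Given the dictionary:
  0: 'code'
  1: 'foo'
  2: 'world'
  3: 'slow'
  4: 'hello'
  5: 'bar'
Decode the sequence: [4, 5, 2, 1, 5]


Look up each index in the dictionary:
  4 -> 'hello'
  5 -> 'bar'
  2 -> 'world'
  1 -> 'foo'
  5 -> 'bar'

Decoded: "hello bar world foo bar"


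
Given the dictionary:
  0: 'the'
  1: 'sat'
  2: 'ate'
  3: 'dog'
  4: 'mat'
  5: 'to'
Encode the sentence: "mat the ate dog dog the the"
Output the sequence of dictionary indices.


Look up each word in the dictionary:
  'mat' -> 4
  'the' -> 0
  'ate' -> 2
  'dog' -> 3
  'dog' -> 3
  'the' -> 0
  'the' -> 0

Encoded: [4, 0, 2, 3, 3, 0, 0]


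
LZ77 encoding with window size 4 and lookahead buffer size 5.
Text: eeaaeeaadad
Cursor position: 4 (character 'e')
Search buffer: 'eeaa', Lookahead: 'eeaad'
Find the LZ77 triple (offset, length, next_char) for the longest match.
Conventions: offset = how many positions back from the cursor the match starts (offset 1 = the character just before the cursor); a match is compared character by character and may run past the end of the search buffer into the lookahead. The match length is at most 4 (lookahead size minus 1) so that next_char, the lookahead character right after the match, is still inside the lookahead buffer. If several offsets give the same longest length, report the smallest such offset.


Try each offset into the search buffer:
  offset=1 (pos 3, char 'a'): match length 0
  offset=2 (pos 2, char 'a'): match length 0
  offset=3 (pos 1, char 'e'): match length 1
  offset=4 (pos 0, char 'e'): match length 4
Longest match has length 4 at offset 4.
next_char = character at position 4 + 4 = 8 -> 'd'

Best match: offset=4, length=4 (matching 'eeaa' starting at position 0)
LZ77 triple: (4, 4, 'd')


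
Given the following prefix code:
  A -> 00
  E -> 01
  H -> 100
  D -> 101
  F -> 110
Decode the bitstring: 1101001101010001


Decoding step by step:
Bits 110 -> F
Bits 100 -> H
Bits 110 -> F
Bits 101 -> D
Bits 00 -> A
Bits 01 -> E


Decoded message: FHFDAE


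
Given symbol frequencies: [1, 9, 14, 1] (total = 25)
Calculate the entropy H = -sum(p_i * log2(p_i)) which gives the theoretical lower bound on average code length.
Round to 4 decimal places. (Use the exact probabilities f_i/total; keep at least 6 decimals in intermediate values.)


Per-symbol terms -p_i * log2(p_i) with p_i = f_i/25:
  p = 1/25 = 0.040000: log2(p) = -4.643856, -p*log2(p) = 0.185754
  p = 9/25 = 0.360000: log2(p) = -1.473931, -p*log2(p) = 0.530615
  p = 14/25 = 0.560000: log2(p) = -0.836501, -p*log2(p) = 0.468441
  p = 1/25 = 0.040000: log2(p) = -4.643856, -p*log2(p) = 0.185754
H = 0.185754 + 0.530615 + 0.468441 + 0.185754 = 1.370564

H = 1.3706 bits/symbol


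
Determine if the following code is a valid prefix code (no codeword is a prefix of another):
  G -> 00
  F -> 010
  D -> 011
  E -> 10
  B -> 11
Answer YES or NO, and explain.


Checking each pair (does one codeword prefix another?):
  G='00' vs F='010': no prefix
  G='00' vs D='011': no prefix
  G='00' vs E='10': no prefix
  G='00' vs B='11': no prefix
  F='010' vs G='00': no prefix
  F='010' vs D='011': no prefix
  F='010' vs E='10': no prefix
  F='010' vs B='11': no prefix
  D='011' vs G='00': no prefix
  D='011' vs F='010': no prefix
  D='011' vs E='10': no prefix
  D='011' vs B='11': no prefix
  E='10' vs G='00': no prefix
  E='10' vs F='010': no prefix
  E='10' vs D='011': no prefix
  E='10' vs B='11': no prefix
  B='11' vs G='00': no prefix
  B='11' vs F='010': no prefix
  B='11' vs D='011': no prefix
  B='11' vs E='10': no prefix
No violation found over all pairs.

YES -- this is a valid prefix code. No codeword is a prefix of any other codeword.


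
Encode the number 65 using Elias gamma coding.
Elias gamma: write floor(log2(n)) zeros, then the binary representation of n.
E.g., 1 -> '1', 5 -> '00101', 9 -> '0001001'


num_bits = floor(log2(65)) + 1 = 7
leading_zeros = num_bits - 1 = 6
binary(65) = 1000001

Elias gamma(65) = '000000' + '1000001' = 0000001000001 (13 bits)


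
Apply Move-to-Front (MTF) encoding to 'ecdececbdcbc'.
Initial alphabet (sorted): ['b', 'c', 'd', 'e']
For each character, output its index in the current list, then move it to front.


MTF encoding:
'e': index 3 in ['b', 'c', 'd', 'e'] -> ['e', 'b', 'c', 'd']
'c': index 2 in ['e', 'b', 'c', 'd'] -> ['c', 'e', 'b', 'd']
'd': index 3 in ['c', 'e', 'b', 'd'] -> ['d', 'c', 'e', 'b']
'e': index 2 in ['d', 'c', 'e', 'b'] -> ['e', 'd', 'c', 'b']
'c': index 2 in ['e', 'd', 'c', 'b'] -> ['c', 'e', 'd', 'b']
'e': index 1 in ['c', 'e', 'd', 'b'] -> ['e', 'c', 'd', 'b']
'c': index 1 in ['e', 'c', 'd', 'b'] -> ['c', 'e', 'd', 'b']
'b': index 3 in ['c', 'e', 'd', 'b'] -> ['b', 'c', 'e', 'd']
'd': index 3 in ['b', 'c', 'e', 'd'] -> ['d', 'b', 'c', 'e']
'c': index 2 in ['d', 'b', 'c', 'e'] -> ['c', 'd', 'b', 'e']
'b': index 2 in ['c', 'd', 'b', 'e'] -> ['b', 'c', 'd', 'e']
'c': index 1 in ['b', 'c', 'd', 'e'] -> ['c', 'b', 'd', 'e']


Output: [3, 2, 3, 2, 2, 1, 1, 3, 3, 2, 2, 1]


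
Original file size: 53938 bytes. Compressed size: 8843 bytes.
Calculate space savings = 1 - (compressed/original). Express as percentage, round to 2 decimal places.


ratio = compressed/original = 8843/53938 = 0.163947
savings = 1 - ratio = 1 - 0.163947 = 0.836053
as a percentage: 0.836053 * 100 = 83.61%

Space savings = 1 - 8843/53938 = 83.61%


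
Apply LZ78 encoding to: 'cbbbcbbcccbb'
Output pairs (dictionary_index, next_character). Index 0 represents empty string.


LZ78 encoding steps:
Dictionary: {0: ''}
Step 1: w='' (idx 0), next='c' -> output (0, 'c'), add 'c' as idx 1
Step 2: w='' (idx 0), next='b' -> output (0, 'b'), add 'b' as idx 2
Step 3: w='b' (idx 2), next='b' -> output (2, 'b'), add 'bb' as idx 3
Step 4: w='c' (idx 1), next='b' -> output (1, 'b'), add 'cb' as idx 4
Step 5: w='b' (idx 2), next='c' -> output (2, 'c'), add 'bc' as idx 5
Step 6: w='c' (idx 1), next='c' -> output (1, 'c'), add 'cc' as idx 6
Step 7: w='bb' (idx 3), end of input -> output (3, '')


Encoded: [(0, 'c'), (0, 'b'), (2, 'b'), (1, 'b'), (2, 'c'), (1, 'c'), (3, '')]


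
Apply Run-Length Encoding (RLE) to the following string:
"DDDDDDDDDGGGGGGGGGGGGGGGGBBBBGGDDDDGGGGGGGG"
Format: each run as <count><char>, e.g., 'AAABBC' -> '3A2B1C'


Scanning runs left to right:
  i=0: run of 'D' x 9 -> '9D'
  i=9: run of 'G' x 16 -> '16G'
  i=25: run of 'B' x 4 -> '4B'
  i=29: run of 'G' x 2 -> '2G'
  i=31: run of 'D' x 4 -> '4D'
  i=35: run of 'G' x 8 -> '8G'

RLE = 9D16G4B2G4D8G


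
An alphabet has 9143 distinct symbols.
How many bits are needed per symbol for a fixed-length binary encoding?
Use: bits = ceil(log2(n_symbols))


log2(9143) = 13.1585
Bracket: 2^13 = 8192 < 9143 <= 2^14 = 16384
So ceil(log2(9143)) = 14

bits = ceil(log2(9143)) = ceil(13.1585) = 14 bits


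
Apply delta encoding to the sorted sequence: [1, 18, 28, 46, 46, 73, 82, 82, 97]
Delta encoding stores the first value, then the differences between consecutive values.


First value: 1
Deltas:
  18 - 1 = 17
  28 - 18 = 10
  46 - 28 = 18
  46 - 46 = 0
  73 - 46 = 27
  82 - 73 = 9
  82 - 82 = 0
  97 - 82 = 15


Delta encoded: [1, 17, 10, 18, 0, 27, 9, 0, 15]


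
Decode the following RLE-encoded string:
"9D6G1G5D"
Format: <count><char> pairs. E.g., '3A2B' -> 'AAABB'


Expanding each <count><char> pair:
  9D -> 'DDDDDDDDD'
  6G -> 'GGGGGG'
  1G -> 'G'
  5D -> 'DDDDD'

Decoded = DDDDDDDDDGGGGGGGDDDDD


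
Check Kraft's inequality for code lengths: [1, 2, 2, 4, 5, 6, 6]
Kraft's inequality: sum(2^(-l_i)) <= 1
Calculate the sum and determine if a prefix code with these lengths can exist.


Sum = 2^(-1) + 2^(-2) + 2^(-2) + 2^(-4) + 2^(-5) + 2^(-6) + 2^(-6)
    = 0.5 + 0.25 + 0.25 + 0.0625 + 0.03125 + 0.015625 + 0.015625
    = 72/64 = 1.125
Since 1.125 > 1, Kraft's inequality is NOT satisfied.
A prefix code with these lengths CANNOT exist.

Kraft sum = 1.125. Not satisfied.


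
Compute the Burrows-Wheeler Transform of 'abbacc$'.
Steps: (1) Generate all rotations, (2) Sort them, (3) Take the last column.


Rotations (sorted):
  0: $abbacc -> last char: c
  1: abbacc$ -> last char: $
  2: acc$abb -> last char: b
  3: bacc$ab -> last char: b
  4: bbacc$a -> last char: a
  5: c$abbac -> last char: c
  6: cc$abba -> last char: a


BWT = c$bbaca


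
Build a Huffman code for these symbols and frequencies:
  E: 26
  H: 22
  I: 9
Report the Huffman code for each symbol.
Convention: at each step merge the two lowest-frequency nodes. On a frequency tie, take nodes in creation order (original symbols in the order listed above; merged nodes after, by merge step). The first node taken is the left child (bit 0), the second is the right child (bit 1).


Huffman tree construction:
Step 1: Merge I(9) + H(22) = 31
Step 2: Merge E(26) + (I+H)(31) = 57
Read each symbol's code off the tree from the root (left child = 0, right child = 1).

Codes:
  E: 0 (length 1)
  H: 11 (length 2)
  I: 10 (length 2)
Average code length: 88/57 = 1.5439 bits/symbol


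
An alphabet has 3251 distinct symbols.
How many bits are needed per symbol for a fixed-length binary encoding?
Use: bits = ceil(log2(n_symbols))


log2(3251) = 11.6667
Bracket: 2^11 = 2048 < 3251 <= 2^12 = 4096
So ceil(log2(3251)) = 12

bits = ceil(log2(3251)) = ceil(11.6667) = 12 bits


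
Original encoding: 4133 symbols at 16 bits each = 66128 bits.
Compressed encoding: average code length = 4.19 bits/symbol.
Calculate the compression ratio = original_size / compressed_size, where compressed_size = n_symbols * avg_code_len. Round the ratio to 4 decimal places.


original_size = n_symbols * orig_bits = 4133 * 16 = 66128 bits
compressed_size = n_symbols * avg_code_len = 4133 * 4.19 = 17317.27 bits
ratio = original_size / compressed_size = 66128 / 17317.27 = 3.8186

Compression ratio = 3.8186


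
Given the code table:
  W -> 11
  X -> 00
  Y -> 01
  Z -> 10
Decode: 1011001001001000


Decoding:
10 -> Z
11 -> W
00 -> X
10 -> Z
01 -> Y
00 -> X
10 -> Z
00 -> X


Result: ZWXZYXZX


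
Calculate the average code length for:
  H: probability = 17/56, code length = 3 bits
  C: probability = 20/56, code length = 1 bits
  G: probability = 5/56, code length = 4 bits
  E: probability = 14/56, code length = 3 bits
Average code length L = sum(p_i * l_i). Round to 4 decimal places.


Weighted contributions p_i * l_i:
  H: (17/56) * 3 = 51/56
  C: (20/56) * 1 = 20/56
  G: (5/56) * 4 = 20/56
  E: (14/56) * 3 = 42/56
Sum = (51 + 20 + 20 + 42)/56 = 133/56

L = 133/56 = 2.3750 bits/symbol


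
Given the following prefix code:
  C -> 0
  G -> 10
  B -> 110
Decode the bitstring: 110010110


Decoding step by step:
Bits 110 -> B
Bits 0 -> C
Bits 10 -> G
Bits 110 -> B


Decoded message: BCGB


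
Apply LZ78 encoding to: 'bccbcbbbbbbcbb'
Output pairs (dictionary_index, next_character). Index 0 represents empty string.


LZ78 encoding steps:
Dictionary: {0: ''}
Step 1: w='' (idx 0), next='b' -> output (0, 'b'), add 'b' as idx 1
Step 2: w='' (idx 0), next='c' -> output (0, 'c'), add 'c' as idx 2
Step 3: w='c' (idx 2), next='b' -> output (2, 'b'), add 'cb' as idx 3
Step 4: w='cb' (idx 3), next='b' -> output (3, 'b'), add 'cbb' as idx 4
Step 5: w='b' (idx 1), next='b' -> output (1, 'b'), add 'bb' as idx 5
Step 6: w='bb' (idx 5), next='c' -> output (5, 'c'), add 'bbc' as idx 6
Step 7: w='bb' (idx 5), end of input -> output (5, '')


Encoded: [(0, 'b'), (0, 'c'), (2, 'b'), (3, 'b'), (1, 'b'), (5, 'c'), (5, '')]


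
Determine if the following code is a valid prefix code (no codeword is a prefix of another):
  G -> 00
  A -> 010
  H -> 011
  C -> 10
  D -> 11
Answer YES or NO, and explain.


Checking each pair (does one codeword prefix another?):
  G='00' vs A='010': no prefix
  G='00' vs H='011': no prefix
  G='00' vs C='10': no prefix
  G='00' vs D='11': no prefix
  A='010' vs G='00': no prefix
  A='010' vs H='011': no prefix
  A='010' vs C='10': no prefix
  A='010' vs D='11': no prefix
  H='011' vs G='00': no prefix
  H='011' vs A='010': no prefix
  H='011' vs C='10': no prefix
  H='011' vs D='11': no prefix
  C='10' vs G='00': no prefix
  C='10' vs A='010': no prefix
  C='10' vs H='011': no prefix
  C='10' vs D='11': no prefix
  D='11' vs G='00': no prefix
  D='11' vs A='010': no prefix
  D='11' vs H='011': no prefix
  D='11' vs C='10': no prefix
No violation found over all pairs.

YES -- this is a valid prefix code. No codeword is a prefix of any other codeword.


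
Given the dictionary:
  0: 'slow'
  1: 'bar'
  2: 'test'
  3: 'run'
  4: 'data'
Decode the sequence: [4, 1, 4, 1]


Look up each index in the dictionary:
  4 -> 'data'
  1 -> 'bar'
  4 -> 'data'
  1 -> 'bar'

Decoded: "data bar data bar"
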